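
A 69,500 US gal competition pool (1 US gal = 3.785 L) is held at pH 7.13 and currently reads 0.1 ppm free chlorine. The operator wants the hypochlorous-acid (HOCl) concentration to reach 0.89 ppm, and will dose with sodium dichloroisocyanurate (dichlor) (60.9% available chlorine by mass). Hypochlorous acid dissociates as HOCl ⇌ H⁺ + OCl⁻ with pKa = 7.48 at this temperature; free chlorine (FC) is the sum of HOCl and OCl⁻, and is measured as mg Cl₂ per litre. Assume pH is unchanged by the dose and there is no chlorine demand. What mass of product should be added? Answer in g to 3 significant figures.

Volume: 69,500 US gal × 3.785 L/gal = 263,058 L.
[OCl⁻]/[HOCl] = 10^(pH − pKa) = 10^(7.13 − 7.48) = 0.4467; fraction as HOCl = 1/(1 + 0.4467) = 0.6912.
Free chlorine required for 0.89 ppm HOCl: 0.89 / 0.6912 = 1.288 ppm.
FC to add: 1.288 − 0.1 = 1.188 mg/L as Cl₂.
Cl₂ equivalent: 1.188 mg/L × 263,058 L = 312.4 g.
Product at 60.9% available Cl: 312.4 / 0.609 = 513 g.

513 g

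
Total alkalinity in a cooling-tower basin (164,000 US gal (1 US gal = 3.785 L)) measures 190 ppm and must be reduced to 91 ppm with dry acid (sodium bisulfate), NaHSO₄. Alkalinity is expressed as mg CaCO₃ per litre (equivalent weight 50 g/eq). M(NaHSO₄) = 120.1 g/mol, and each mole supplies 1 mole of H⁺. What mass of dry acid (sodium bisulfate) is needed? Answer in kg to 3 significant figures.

148 kg

Volume: 164,000 US gal × 3.785 L/gal = 620,740 L.
Alkalinity to neutralize: (190 − 91) = 99 mg/L as CaCO₃ × 620,740 L = 61,450 g as CaCO₃.
Equivalents of H⁺ required: 61,450 ÷ 50 g/eq = 1229 eq = 1229 mol NaHSO₄.
Mass of NaHSO₄: 1229 × 120.1 = 147,600 g.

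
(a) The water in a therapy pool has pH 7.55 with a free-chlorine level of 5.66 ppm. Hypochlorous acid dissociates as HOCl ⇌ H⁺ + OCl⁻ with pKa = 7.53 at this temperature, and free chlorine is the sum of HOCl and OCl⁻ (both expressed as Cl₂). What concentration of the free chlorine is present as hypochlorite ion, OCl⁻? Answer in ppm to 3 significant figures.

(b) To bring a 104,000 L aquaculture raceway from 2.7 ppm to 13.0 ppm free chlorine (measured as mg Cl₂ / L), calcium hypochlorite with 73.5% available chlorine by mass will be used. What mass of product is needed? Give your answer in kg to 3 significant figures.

(a) 2.90 ppm; (b) 1.46 kg

(a) [OCl⁻]/[HOCl] = 10^(pH − pKa) = 10^(7.55 − 7.53) = 10^0.02 = 1.047.
(a) Fraction as HOCl = 1 / (1 + 1.047) = 0.4885.
(a) OCl⁻ = (1 − 0.4885) × 5.66 ppm = 2.895 ppm.

(b) Chlorine deficit: 13.0 − 2.7 = 10.3 ppm = 10.3 mg/L as Cl₂.
(b) Cl₂ equivalent needed: 10.3 mg/L × 104,000 L = 1,071,000 mg = 1071 g.
(b) Product at 73.5% available chlorine: 1071 / 0.735 = 1457 g.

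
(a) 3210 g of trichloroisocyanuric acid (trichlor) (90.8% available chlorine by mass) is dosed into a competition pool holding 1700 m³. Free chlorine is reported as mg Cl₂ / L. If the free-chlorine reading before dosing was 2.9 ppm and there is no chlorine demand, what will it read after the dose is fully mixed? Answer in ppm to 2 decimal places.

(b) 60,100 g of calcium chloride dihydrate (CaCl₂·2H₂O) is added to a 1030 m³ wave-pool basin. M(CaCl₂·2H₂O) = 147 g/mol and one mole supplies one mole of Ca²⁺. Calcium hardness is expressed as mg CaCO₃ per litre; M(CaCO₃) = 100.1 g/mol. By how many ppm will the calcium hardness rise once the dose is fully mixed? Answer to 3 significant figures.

(a) Volume: 1700 m³ = 1,700,000 L.
(a) Available chlorine delivered: 3210 g × 0.908 = 2915 g as Cl₂.
(a) Concentration rise: 2915 g / 1,700,000 L = 1.715 mg/L = 1.71 ppm.
(a) Final FC: 2.9 + 1.71 = 4.61 ppm.

(b) Volume: 1030 m³ = 1,030,000 L.
(b) Moles of Ca²⁺: 60,100 g ÷ 147 g/mol = 408.8 mol.
(b) As CaCO₃: 408.8 mol × 100.1 g/mol = 40,930 g.
(b) Rise: 40,930 g / 1,030,000 L × 1000 = 39.73 mg/L.

(a) 4.61 ppm; (b) 39.7 ppm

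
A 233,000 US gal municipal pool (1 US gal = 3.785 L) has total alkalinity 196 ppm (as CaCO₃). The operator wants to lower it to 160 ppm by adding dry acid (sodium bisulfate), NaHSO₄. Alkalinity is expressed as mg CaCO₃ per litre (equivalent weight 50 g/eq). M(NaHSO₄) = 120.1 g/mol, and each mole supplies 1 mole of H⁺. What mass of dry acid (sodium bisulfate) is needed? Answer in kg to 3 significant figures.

76.3 kg

Volume: 233,000 US gal × 3.785 L/gal = 881,905 L.
Alkalinity to neutralize: (196 − 160) = 36 mg/L as CaCO₃ × 881,905 L = 31,750 g as CaCO₃.
Equivalents of H⁺ required: 31,750 ÷ 50 g/eq = 635 eq = 635 mol NaHSO₄.
Mass of NaHSO₄: 635 × 120.1 = 76,260 g.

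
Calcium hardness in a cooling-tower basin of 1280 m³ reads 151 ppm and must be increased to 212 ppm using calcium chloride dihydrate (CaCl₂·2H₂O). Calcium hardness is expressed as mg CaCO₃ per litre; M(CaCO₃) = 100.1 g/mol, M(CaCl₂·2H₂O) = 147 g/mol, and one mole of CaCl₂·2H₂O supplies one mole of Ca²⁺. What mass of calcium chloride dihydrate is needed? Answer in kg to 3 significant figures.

Volume: 1280 m³ = 1,280,000 L.
Hardness to add: (212 − 151) = 61 mg/L as CaCO₃ × 1,280,000 L = 78,080 g as CaCO₃.
Moles of Ca²⁺ (1 mol Ca²⁺ ≡ 1 mol CaCO₃): 78,080 / 100.1 g/mol = 780 mol.
Mass of CaCl₂·2H₂O: 780 × 147 = 114,700 g.

115 kg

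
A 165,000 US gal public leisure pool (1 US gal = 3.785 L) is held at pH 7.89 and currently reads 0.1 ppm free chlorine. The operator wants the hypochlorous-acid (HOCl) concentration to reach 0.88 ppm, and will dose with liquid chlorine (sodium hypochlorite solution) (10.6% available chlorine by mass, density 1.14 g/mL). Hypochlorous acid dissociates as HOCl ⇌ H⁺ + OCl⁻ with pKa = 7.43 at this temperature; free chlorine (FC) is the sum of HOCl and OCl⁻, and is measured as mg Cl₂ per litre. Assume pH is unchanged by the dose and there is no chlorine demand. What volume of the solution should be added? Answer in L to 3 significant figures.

17.1 L

Volume: 165,000 US gal × 3.785 L/gal = 624,525 L.
[OCl⁻]/[HOCl] = 10^(pH − pKa) = 10^(7.89 − 7.43) = 2.884; fraction as HOCl = 1/(1 + 2.884) = 0.2575.
Free chlorine required for 0.88 ppm HOCl: 0.88 / 0.2575 = 3.418 ppm.
FC to add: 3.418 − 0.1 = 3.318 mg/L as Cl₂.
Cl₂ equivalent: 3.318 mg/L × 624,525 L = 2072 g.
Product at 10.6% available Cl: 2072 / 0.106 = 19,550 g.
Volume: 19,550 g ÷ 1.14 g/mL = 17,150 mL.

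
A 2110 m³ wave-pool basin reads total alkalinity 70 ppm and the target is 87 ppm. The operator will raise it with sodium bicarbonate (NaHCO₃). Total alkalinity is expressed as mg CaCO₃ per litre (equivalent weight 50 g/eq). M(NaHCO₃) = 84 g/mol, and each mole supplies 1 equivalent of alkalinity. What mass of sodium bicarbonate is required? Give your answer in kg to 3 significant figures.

60.3 kg

Volume: 2110 m³ = 2,110,000 L.
Alkalinity to add: (87 − 70) = 17 mg/L as CaCO₃ × 2,110,000 L = 35,870 g as CaCO₃.
Equivalents: 35,870 g ÷ 50 g/eq = 717.4 eq.
NaHCO₃ supplies 1 eq per mole → 717.4 mol.
Mass: 717.4 mol × 84 g/mol = 60,260 g.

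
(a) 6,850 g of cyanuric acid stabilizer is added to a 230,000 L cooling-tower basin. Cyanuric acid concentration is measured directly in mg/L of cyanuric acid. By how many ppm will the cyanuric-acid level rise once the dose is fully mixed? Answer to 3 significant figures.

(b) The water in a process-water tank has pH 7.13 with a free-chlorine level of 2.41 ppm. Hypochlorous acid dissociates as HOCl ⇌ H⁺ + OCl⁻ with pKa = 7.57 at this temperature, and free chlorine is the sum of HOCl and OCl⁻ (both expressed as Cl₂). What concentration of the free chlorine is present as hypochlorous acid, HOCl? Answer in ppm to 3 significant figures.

(a) 29.8 ppm; (b) 1.77 ppm

(a) Rise: 6,850 g / 230,000 L × 1000 = 29.78 mg/L.

(b) [OCl⁻]/[HOCl] = 10^(pH − pKa) = 10^(7.13 − 7.57) = 10^-0.44 = 0.3631.
(b) Fraction as HOCl = 1 / (1 + 0.3631) = 0.7336.
(b) HOCl = 0.7336 × 2.41 ppm = 1.768 ppm.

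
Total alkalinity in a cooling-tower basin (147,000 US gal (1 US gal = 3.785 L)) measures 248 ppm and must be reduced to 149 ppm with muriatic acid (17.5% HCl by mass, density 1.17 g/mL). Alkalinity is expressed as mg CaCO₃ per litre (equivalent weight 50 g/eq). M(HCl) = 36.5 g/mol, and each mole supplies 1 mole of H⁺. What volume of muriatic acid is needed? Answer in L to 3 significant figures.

196 L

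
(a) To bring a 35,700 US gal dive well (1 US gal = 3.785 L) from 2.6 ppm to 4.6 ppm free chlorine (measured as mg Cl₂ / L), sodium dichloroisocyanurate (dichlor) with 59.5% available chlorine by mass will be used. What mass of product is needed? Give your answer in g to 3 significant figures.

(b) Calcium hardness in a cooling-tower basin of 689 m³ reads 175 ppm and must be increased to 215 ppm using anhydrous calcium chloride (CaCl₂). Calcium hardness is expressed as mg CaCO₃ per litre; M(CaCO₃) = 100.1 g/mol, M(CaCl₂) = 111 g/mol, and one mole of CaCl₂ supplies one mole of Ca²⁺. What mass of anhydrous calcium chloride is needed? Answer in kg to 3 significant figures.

(a) 454 g; (b) 30.6 kg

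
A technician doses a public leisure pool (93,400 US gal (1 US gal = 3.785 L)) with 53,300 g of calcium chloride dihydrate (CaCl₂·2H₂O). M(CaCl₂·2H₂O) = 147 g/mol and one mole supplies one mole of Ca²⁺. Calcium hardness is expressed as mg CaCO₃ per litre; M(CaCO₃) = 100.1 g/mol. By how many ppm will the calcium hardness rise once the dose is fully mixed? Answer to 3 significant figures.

Volume: 93,400 US gal × 3.785 L/gal = 353,519 L.
Moles of Ca²⁺: 53,300 g ÷ 147 g/mol = 362.6 mol.
As CaCO₃: 362.6 mol × 100.1 g/mol = 36,290 g.
Rise: 36,290 g / 353,519 L × 1000 = 102.7 mg/L.

103 ppm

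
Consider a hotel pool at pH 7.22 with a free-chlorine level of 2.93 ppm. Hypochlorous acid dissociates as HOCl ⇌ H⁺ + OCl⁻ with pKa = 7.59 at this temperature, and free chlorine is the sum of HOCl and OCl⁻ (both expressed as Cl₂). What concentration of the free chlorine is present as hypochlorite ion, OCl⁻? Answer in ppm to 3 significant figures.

[OCl⁻]/[HOCl] = 10^(pH − pKa) = 10^(7.22 − 7.59) = 10^-0.37 = 0.4266.
Fraction as HOCl = 1 / (1 + 0.4266) = 0.701.
OCl⁻ = (1 − 0.701) × 2.93 ppm = 0.8761 ppm.

0.876 ppm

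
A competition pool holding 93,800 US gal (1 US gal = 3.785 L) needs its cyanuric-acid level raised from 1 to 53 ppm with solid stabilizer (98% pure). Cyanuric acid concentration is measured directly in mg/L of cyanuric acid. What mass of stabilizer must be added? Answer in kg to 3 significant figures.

18.8 kg

Volume: 93,800 US gal × 3.785 L/gal = 355,033 L.
CYA to add: (53 − 1) = 52 mg/L × 355,033 L = 18,460 g cyanuric acid.
At 98% purity: 18,460 / 0.98 = 18,840 g product.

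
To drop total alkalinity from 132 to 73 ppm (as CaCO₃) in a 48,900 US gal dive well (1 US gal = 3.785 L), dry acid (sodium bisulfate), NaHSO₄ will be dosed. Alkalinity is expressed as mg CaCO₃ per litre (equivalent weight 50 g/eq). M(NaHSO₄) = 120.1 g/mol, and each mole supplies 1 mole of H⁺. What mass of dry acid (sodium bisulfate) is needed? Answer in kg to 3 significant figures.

26.2 kg

Volume: 48,900 US gal × 3.785 L/gal = 185,086 L.
Alkalinity to neutralize: (132 − 73) = 59 mg/L as CaCO₃ × 185,086 L = 10,920 g as CaCO₃.
Equivalents of H⁺ required: 10,920 ÷ 50 g/eq = 218.4 eq = 218.4 mol NaHSO₄.
Mass of NaHSO₄: 218.4 × 120.1 = 26,230 g.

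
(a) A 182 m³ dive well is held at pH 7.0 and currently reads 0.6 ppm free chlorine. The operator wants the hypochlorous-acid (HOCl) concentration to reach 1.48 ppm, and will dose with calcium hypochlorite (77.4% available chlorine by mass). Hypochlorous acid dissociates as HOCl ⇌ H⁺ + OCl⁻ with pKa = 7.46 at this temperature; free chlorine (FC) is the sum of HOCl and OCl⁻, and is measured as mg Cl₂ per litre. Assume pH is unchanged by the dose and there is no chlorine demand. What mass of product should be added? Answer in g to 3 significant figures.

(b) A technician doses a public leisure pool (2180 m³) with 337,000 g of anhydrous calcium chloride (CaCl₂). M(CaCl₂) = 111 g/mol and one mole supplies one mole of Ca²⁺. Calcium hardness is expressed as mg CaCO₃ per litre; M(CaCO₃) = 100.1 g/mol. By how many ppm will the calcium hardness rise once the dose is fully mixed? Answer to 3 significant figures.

(a) Volume: 182 m³ = 182,000 L.
(a) [OCl⁻]/[HOCl] = 10^(pH − pKa) = 10^(7.0 − 7.46) = 0.3467; fraction as HOCl = 1/(1 + 0.3467) = 0.7425.
(a) Free chlorine required for 1.48 ppm HOCl: 1.48 / 0.7425 = 1.993 ppm.
(a) FC to add: 1.993 − 0.6 = 1.393 mg/L as Cl₂.
(a) Cl₂ equivalent: 1.393 mg/L × 182,000 L = 253.6 g.
(a) Product at 77.4% available Cl: 253.6 / 0.774 = 327.6 g.

(b) Volume: 2180 m³ = 2,180,000 L.
(b) Moles of Ca²⁺: 337,000 g ÷ 111 g/mol = 3036 mol.
(b) As CaCO₃: 3036 mol × 100.1 g/mol = 303,900 g.
(b) Rise: 303,900 g / 2,180,000 L × 1000 = 139.4 mg/L.

(a) 328 g; (b) 139 ppm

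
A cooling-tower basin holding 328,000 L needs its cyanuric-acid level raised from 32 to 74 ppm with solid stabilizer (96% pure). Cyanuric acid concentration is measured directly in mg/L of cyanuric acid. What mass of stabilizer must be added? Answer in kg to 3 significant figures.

14.3 kg

CYA to add: (74 − 32) = 42 mg/L × 328,000 L = 13,780 g cyanuric acid.
At 96% purity: 13,780 / 0.96 = 14,350 g product.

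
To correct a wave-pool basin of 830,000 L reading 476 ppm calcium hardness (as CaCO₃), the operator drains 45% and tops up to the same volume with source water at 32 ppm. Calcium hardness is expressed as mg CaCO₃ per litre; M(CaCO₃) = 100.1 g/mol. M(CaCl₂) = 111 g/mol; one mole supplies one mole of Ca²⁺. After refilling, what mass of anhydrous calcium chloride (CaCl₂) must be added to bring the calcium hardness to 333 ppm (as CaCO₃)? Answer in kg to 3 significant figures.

52.3 kg

After draining 45% and refilling: 476 × 0.55 + 32 × 0.45 = 276.2 ppm.
Deficit to target: 333 − 276.2 = 56.8 mg/L.
As CaCO₃: 56.8 mg/L × 830,000 L = 47,140 g; ÷ 100.1 = 471 mol Ca²⁺.
Mass: 471 × 111 = 52,280 g.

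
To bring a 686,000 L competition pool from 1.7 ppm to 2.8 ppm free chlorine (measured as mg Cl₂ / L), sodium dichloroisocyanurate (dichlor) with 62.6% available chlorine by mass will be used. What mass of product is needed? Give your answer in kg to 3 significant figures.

Chlorine deficit: 2.8 − 1.7 = 1.1 ppm = 1.1 mg/L as Cl₂.
Cl₂ equivalent needed: 1.1 mg/L × 686,000 L = 754,600 mg = 754.6 g.
Product at 62.6% available chlorine: 754.6 / 0.626 = 1205 g.

1.21 kg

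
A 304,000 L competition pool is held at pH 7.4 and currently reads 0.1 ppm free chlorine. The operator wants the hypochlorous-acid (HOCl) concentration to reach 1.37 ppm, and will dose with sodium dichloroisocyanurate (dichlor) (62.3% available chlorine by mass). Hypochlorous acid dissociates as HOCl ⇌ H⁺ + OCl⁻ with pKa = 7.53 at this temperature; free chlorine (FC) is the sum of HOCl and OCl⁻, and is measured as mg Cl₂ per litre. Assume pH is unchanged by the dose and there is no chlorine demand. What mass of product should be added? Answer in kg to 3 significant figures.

1.12 kg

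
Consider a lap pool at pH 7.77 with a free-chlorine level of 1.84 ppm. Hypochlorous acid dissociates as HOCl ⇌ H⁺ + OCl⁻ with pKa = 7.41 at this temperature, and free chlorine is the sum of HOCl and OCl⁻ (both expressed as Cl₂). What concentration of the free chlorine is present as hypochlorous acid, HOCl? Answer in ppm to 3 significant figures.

[OCl⁻]/[HOCl] = 10^(pH − pKa) = 10^(7.77 − 7.41) = 10^0.36 = 2.291.
Fraction as HOCl = 1 / (1 + 2.291) = 0.3039.
HOCl = 0.3039 × 1.84 ppm = 0.5591 ppm.

0.559 ppm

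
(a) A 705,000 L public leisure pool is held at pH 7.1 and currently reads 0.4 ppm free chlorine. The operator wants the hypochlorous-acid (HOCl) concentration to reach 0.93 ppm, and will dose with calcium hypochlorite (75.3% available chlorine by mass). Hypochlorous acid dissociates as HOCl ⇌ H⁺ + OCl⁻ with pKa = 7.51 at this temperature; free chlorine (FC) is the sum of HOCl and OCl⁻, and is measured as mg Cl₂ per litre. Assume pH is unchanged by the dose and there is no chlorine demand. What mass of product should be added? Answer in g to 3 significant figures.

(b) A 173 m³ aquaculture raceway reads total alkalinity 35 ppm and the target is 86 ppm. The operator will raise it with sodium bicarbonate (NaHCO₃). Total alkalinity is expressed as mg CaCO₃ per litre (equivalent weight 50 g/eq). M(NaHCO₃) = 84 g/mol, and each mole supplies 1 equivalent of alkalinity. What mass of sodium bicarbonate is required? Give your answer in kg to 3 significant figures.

(a) 835 g; (b) 14.8 kg

(a) [OCl⁻]/[HOCl] = 10^(pH − pKa) = 10^(7.1 − 7.51) = 0.389; fraction as HOCl = 1/(1 + 0.389) = 0.7199.
(a) Free chlorine required for 0.93 ppm HOCl: 0.93 / 0.7199 = 1.292 ppm.
(a) FC to add: 1.292 − 0.4 = 0.8918 mg/L as Cl₂.
(a) Cl₂ equivalent: 0.8918 mg/L × 705,000 L = 628.7 g.
(a) Product at 75.3% available Cl: 628.7 / 0.753 = 835 g.

(b) Volume: 173 m³ = 173,000 L.
(b) Alkalinity to add: (86 − 35) = 51 mg/L as CaCO₃ × 173,000 L = 8823 g as CaCO₃.
(b) Equivalents: 8823 g ÷ 50 g/eq = 176.5 eq.
(b) NaHCO₃ supplies 1 eq per mole → 176.5 mol.
(b) Mass: 176.5 mol × 84 g/mol = 14,820 g.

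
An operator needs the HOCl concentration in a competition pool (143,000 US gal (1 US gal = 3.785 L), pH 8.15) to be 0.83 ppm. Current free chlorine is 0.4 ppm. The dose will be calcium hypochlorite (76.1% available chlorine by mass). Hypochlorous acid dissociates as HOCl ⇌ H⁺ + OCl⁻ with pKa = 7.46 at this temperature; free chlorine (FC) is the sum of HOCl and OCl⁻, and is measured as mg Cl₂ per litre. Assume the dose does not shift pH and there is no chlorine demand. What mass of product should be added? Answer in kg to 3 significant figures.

3.20 kg

Volume: 143,000 US gal × 3.785 L/gal = 541,255 L.
[OCl⁻]/[HOCl] = 10^(pH − pKa) = 10^(8.15 − 7.46) = 4.898; fraction as HOCl = 1/(1 + 4.898) = 0.1696.
Free chlorine required for 0.83 ppm HOCl: 0.83 / 0.1696 = 4.895 ppm.
FC to add: 4.895 − 0.4 = 4.495 mg/L as Cl₂.
Cl₂ equivalent: 4.495 mg/L × 541,255 L = 2433 g.
Product at 76.1% available Cl: 2433 / 0.761 = 3197 g.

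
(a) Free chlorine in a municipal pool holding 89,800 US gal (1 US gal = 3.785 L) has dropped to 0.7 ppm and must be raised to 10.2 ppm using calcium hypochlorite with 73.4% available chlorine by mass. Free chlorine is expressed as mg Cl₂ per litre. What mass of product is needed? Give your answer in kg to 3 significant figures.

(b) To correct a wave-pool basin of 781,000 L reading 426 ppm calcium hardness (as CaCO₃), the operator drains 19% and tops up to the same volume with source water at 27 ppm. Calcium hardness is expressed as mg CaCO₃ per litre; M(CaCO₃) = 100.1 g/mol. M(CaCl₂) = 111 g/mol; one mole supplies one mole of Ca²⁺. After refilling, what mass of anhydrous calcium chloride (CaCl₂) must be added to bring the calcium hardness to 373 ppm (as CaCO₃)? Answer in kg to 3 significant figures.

(a) Volume: 89,800 US gal × 3.785 L/gal = 339,893 L.
(a) Chlorine deficit: 10.2 − 0.7 = 9.5 ppm = 9.5 mg/L as Cl₂.
(a) Cl₂ equivalent needed: 9.5 mg/L × 339,893 L = 3,229,000 mg = 3229 g.
(a) Product at 73.4% available chlorine: 3229 / 0.734 = 4399 g.

(b) After draining 19% and refilling: 426 × 0.81 + 27 × 0.19 = 350.19 ppm.
(b) Deficit to target: 373 − 350.19 = 22.81 mg/L.
(b) As CaCO₃: 22.81 mg/L × 781,000 L = 17,810 g; ÷ 100.1 = 178 mol Ca²⁺.
(b) Mass: 178 × 111 = 19,750 g.

(a) 4.40 kg; (b) 19.8 kg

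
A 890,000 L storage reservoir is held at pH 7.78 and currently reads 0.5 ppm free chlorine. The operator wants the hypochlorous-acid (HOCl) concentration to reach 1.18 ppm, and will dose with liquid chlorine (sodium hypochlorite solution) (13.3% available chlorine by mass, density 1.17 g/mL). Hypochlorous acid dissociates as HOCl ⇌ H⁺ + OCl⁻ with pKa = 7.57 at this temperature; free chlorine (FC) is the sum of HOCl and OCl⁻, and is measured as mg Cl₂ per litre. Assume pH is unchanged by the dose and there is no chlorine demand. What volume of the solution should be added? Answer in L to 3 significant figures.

14.8 L

[OCl⁻]/[HOCl] = 10^(pH − pKa) = 10^(7.78 − 7.57) = 1.622; fraction as HOCl = 1/(1 + 1.622) = 0.3814.
Free chlorine required for 1.18 ppm HOCl: 1.18 / 0.3814 = 3.094 ppm.
FC to add: 3.094 − 0.5 = 2.594 mg/L as Cl₂.
Cl₂ equivalent: 2.594 mg/L × 890,000 L = 2308 g.
Product at 13.3% available Cl: 2308 / 0.133 = 17,360 g.
Volume: 17,360 g ÷ 1.17 g/mL = 14,830 mL.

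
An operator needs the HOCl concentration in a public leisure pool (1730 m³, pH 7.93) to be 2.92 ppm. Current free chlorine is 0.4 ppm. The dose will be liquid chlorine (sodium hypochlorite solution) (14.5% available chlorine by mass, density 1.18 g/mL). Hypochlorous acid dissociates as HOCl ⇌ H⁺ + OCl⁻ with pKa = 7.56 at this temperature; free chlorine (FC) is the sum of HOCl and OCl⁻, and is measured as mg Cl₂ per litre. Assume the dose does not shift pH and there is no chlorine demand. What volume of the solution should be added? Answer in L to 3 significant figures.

94.7 L

Volume: 1730 m³ = 1,730,000 L.
[OCl⁻]/[HOCl] = 10^(pH − pKa) = 10^(7.93 − 7.56) = 2.344; fraction as HOCl = 1/(1 + 2.344) = 0.299.
Free chlorine required for 2.92 ppm HOCl: 2.92 / 0.299 = 9.765 ppm.
FC to add: 9.765 − 0.4 = 9.365 mg/L as Cl₂.
Cl₂ equivalent: 9.365 mg/L × 1,730,000 L = 16,200 g.
Product at 14.5% available Cl: 16,200 / 0.145 = 111,700 g.
Volume: 111,700 g ÷ 1.18 g/mL = 94,690 mL.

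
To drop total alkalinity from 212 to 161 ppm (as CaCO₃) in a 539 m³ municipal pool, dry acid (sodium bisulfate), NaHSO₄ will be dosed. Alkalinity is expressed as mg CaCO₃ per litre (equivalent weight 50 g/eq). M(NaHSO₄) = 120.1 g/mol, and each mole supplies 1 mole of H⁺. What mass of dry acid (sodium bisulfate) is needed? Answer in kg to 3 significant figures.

Volume: 539 m³ = 539,000 L.
Alkalinity to neutralize: (212 − 161) = 51 mg/L as CaCO₃ × 539,000 L = 27,490 g as CaCO₃.
Equivalents of H⁺ required: 27,490 ÷ 50 g/eq = 549.8 eq = 549.8 mol NaHSO₄.
Mass of NaHSO₄: 549.8 × 120.1 = 66,030 g.

66.0 kg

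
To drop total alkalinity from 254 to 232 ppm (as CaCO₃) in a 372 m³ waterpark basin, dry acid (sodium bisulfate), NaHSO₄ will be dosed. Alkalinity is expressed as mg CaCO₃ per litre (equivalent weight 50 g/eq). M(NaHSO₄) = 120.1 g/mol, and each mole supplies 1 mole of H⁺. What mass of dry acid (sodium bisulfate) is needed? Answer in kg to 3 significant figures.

19.7 kg

Volume: 372 m³ = 372,000 L.
Alkalinity to neutralize: (254 − 232) = 22 mg/L as CaCO₃ × 372,000 L = 8184 g as CaCO₃.
Equivalents of H⁺ required: 8184 ÷ 50 g/eq = 163.7 eq = 163.7 mol NaHSO₄.
Mass of NaHSO₄: 163.7 × 120.1 = 19,660 g.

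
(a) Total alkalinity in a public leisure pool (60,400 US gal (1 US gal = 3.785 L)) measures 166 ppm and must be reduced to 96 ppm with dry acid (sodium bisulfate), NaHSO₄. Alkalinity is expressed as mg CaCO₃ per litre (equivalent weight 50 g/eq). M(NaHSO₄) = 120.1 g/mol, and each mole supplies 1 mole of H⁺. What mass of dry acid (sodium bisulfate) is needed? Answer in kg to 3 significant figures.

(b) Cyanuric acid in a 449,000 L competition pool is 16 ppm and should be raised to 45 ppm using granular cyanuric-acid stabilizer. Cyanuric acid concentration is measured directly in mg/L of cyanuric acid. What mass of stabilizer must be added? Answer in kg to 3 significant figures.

(a) 38.4 kg; (b) 13.0 kg

(a) Volume: 60,400 US gal × 3.785 L/gal = 228,614 L.
(a) Alkalinity to neutralize: (166 − 96) = 70 mg/L as CaCO₃ × 228,614 L = 16,000 g as CaCO₃.
(a) Equivalents of H⁺ required: 16,000 ÷ 50 g/eq = 320.1 eq = 320.1 mol NaHSO₄.
(a) Mass of NaHSO₄: 320.1 × 120.1 = 38,440 g.

(b) CYA to add: (45 − 16) = 29 mg/L × 449,000 L = 13,020 g cyanuric acid.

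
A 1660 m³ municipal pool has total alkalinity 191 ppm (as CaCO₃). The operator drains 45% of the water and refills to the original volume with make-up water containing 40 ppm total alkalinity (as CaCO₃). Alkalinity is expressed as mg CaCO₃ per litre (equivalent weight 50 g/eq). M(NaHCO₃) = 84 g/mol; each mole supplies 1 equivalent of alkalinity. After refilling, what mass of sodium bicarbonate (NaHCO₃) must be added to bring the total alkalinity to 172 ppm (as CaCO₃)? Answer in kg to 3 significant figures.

137 kg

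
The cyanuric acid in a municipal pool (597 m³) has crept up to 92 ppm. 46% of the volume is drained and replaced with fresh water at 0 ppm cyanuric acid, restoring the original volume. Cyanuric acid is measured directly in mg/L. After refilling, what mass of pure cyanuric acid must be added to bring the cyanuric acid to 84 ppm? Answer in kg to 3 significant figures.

20.5 kg

Volume: 597 m³ = 597,000 L.
After draining 46% and refilling: 92 × 0.54 + 0 × 0.46 = 49.68 ppm.
Deficit to target: 84 − 49.68 = 34.32 mg/L.
Mass: 34.32 mg/L × 597,000 L = 20,490 g cyanuric acid.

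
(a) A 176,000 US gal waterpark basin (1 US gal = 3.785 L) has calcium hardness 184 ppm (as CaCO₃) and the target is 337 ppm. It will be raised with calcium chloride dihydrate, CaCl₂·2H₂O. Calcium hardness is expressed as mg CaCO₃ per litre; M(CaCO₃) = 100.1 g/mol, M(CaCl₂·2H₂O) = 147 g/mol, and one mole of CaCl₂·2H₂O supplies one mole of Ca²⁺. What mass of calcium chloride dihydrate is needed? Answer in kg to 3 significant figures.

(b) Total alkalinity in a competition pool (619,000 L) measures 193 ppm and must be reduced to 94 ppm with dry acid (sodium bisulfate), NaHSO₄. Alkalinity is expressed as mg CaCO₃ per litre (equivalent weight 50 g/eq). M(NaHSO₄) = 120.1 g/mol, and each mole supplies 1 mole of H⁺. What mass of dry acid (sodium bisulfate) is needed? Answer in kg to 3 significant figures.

(a) Volume: 176,000 US gal × 3.785 L/gal = 666,160 L.
(a) Hardness to add: (337 − 184) = 153 mg/L as CaCO₃ × 666,160 L = 101,900 g as CaCO₃.
(a) Moles of Ca²⁺ (1 mol Ca²⁺ ≡ 1 mol CaCO₃): 101,900 / 100.1 g/mol = 1018 mol.
(a) Mass of CaCl₂·2H₂O: 1018 × 147 = 149,700 g.

(b) Alkalinity to neutralize: (193 − 94) = 99 mg/L as CaCO₃ × 619,000 L = 61,280 g as CaCO₃.
(b) Equivalents of H⁺ required: 61,280 ÷ 50 g/eq = 1226 eq = 1226 mol NaHSO₄.
(b) Mass of NaHSO₄: 1226 × 120.1 = 147,200 g.

(a) 150 kg; (b) 147 kg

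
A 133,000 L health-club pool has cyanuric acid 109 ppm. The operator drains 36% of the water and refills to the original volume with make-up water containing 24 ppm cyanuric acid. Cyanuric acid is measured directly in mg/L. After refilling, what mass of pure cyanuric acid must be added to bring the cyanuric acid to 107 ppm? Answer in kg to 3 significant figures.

3.80 kg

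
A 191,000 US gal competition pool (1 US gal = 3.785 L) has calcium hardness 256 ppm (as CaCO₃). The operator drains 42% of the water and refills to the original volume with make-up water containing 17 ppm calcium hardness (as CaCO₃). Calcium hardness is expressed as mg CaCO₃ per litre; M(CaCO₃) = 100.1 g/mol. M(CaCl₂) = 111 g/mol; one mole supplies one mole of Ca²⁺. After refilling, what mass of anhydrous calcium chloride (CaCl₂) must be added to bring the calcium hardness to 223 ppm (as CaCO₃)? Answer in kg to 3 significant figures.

54.0 kg

Volume: 191,000 US gal × 3.785 L/gal = 722,935 L.
After draining 42% and refilling: 256 × 0.58 + 17 × 0.42 = 155.62 ppm.
Deficit to target: 223 − 155.62 = 67.38 mg/L.
As CaCO₃: 67.38 mg/L × 722,935 L = 48,710 g; ÷ 100.1 = 486.6 mol Ca²⁺.
Mass: 486.6 × 111 = 54,020 g.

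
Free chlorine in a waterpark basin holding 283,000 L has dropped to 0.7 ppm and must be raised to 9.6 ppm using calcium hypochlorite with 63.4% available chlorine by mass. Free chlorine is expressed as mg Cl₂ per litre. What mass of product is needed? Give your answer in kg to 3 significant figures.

3.97 kg

Chlorine deficit: 9.6 − 0.7 = 8.9 ppm = 8.9 mg/L as Cl₂.
Cl₂ equivalent needed: 8.9 mg/L × 283,000 L = 2,519,000 mg = 2519 g.
Product at 63.4% available chlorine: 2519 / 0.634 = 3973 g.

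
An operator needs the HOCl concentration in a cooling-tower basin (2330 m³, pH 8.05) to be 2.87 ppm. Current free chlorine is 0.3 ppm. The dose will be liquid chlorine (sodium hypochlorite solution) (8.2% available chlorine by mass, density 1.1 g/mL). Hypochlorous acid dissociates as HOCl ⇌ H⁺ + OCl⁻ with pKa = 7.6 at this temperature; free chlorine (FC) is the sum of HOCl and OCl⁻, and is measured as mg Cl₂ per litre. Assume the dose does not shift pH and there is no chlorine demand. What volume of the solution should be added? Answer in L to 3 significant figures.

275 L

Volume: 2330 m³ = 2,330,000 L.
[OCl⁻]/[HOCl] = 10^(pH − pKa) = 10^(8.05 − 7.6) = 2.818; fraction as HOCl = 1/(1 + 2.818) = 0.2619.
Free chlorine required for 2.87 ppm HOCl: 2.87 / 0.2619 = 10.96 ppm.
FC to add: 10.96 − 0.3 = 10.66 mg/L as Cl₂.
Cl₂ equivalent: 10.66 mg/L × 2,330,000 L = 24,830 g.
Product at 8.2% available Cl: 24,830 / 0.082 = 302,900 g.
Volume: 302,900 g ÷ 1.1 g/mL = 275,300 mL.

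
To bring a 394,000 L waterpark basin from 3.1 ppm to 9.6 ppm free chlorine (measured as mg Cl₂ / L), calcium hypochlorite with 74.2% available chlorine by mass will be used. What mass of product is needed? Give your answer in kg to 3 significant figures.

Chlorine deficit: 9.6 − 3.1 = 6.5 ppm = 6.5 mg/L as Cl₂.
Cl₂ equivalent needed: 6.5 mg/L × 394,000 L = 2,561,000 mg = 2561 g.
Product at 74.2% available chlorine: 2561 / 0.742 = 3451 g.

3.45 kg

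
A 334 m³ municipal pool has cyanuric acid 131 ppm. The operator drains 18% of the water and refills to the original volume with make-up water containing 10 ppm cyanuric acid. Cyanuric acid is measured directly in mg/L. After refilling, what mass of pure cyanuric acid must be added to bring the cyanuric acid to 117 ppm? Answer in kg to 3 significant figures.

2.60 kg

Volume: 334 m³ = 334,000 L.
After draining 18% and refilling: 131 × 0.82 + 10 × 0.18 = 109.22 ppm.
Deficit to target: 117 − 109.22 = 7.78 mg/L.
Mass: 7.78 mg/L × 334,000 L = 2599 g cyanuric acid.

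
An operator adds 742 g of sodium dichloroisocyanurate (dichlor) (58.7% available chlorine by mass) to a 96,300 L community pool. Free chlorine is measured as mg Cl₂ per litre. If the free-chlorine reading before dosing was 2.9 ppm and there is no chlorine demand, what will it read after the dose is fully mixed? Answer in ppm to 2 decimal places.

7.42 ppm

Available chlorine delivered: 742 g × 0.587 = 435.6 g as Cl₂.
Concentration rise: 435.6 g / 96,300 L = 4.523 mg/L = 4.52 ppm.
Final FC: 2.9 + 4.52 = 7.42 ppm.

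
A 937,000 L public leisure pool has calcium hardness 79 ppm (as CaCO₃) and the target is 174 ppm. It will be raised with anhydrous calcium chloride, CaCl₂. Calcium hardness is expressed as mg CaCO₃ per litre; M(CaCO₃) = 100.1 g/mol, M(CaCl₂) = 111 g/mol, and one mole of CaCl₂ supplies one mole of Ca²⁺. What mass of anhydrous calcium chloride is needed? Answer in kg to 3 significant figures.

98.7 kg

Hardness to add: (174 − 79) = 95 mg/L as CaCO₃ × 937,000 L = 89,020 g as CaCO₃.
Moles of Ca²⁺ (1 mol Ca²⁺ ≡ 1 mol CaCO₃): 89,020 / 100.1 g/mol = 889.3 mol.
Mass of CaCl₂: 889.3 × 111 = 98,710 g.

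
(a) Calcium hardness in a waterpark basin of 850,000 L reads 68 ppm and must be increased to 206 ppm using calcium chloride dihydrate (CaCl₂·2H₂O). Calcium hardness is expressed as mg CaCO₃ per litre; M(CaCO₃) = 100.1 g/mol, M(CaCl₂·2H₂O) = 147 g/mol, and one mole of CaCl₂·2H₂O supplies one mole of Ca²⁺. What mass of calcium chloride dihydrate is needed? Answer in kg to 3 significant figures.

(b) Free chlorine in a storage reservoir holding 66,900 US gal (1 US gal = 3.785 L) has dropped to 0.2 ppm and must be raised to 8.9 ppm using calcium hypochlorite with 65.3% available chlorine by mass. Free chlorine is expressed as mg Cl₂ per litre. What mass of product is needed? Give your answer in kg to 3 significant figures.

(a) Hardness to add: (206 − 68) = 138 mg/L as CaCO₃ × 850,000 L = 117,300 g as CaCO₃.
(a) Moles of Ca²⁺ (1 mol Ca²⁺ ≡ 1 mol CaCO₃): 117,300 / 100.1 g/mol = 1172 mol.
(a) Mass of CaCl₂·2H₂O: 1172 × 147 = 172,300 g.

(b) Volume: 66,900 US gal × 3.785 L/gal = 253,216 L.
(b) Chlorine deficit: 8.9 − 0.2 = 8.7 ppm = 8.7 mg/L as Cl₂.
(b) Cl₂ equivalent needed: 8.7 mg/L × 253,216 L = 2,203,000 mg = 2203 g.
(b) Product at 65.3% available chlorine: 2203 / 0.653 = 3374 g.

(a) 172 kg; (b) 3.37 kg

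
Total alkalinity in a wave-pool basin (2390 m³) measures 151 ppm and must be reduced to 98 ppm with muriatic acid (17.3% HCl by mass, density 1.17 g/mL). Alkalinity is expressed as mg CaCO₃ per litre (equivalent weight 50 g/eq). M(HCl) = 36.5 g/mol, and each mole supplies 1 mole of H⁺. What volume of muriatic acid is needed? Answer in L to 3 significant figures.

457 L

Volume: 2390 m³ = 2,390,000 L.
Alkalinity to neutralize: (151 − 98) = 53 mg/L as CaCO₃ × 2,390,000 L = 126,700 g as CaCO₃.
Equivalents of H⁺ required: 126,700 ÷ 50 g/eq = 2533 eq = 2533 mol HCl.
Mass of HCl: 2533 × 36.5 = 92,470 g.
Mass of 17.3% solution: 92,470 / 0.173 = 534,500 g.
Volume: 534,500 g ÷ 1.17 g/mL = 456,800 mL.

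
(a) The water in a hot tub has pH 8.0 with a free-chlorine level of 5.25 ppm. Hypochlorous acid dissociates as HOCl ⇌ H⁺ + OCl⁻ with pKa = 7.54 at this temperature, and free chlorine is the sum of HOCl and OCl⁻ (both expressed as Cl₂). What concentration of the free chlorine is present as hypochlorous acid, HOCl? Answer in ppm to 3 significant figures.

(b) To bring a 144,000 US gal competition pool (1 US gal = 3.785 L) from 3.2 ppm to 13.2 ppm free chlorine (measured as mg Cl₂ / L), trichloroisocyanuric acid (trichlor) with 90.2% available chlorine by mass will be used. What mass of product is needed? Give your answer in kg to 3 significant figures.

(a) 1.35 ppm; (b) 6.04 kg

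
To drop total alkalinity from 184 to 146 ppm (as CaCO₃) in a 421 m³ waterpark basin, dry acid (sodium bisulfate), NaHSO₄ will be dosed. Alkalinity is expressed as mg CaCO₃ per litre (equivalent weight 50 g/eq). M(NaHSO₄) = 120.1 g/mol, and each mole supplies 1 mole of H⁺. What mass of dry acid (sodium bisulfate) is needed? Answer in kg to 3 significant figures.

38.4 kg

Volume: 421 m³ = 421,000 L.
Alkalinity to neutralize: (184 − 146) = 38 mg/L as CaCO₃ × 421,000 L = 16,000 g as CaCO₃.
Equivalents of H⁺ required: 16,000 ÷ 50 g/eq = 320 eq = 320 mol NaHSO₄.
Mass of NaHSO₄: 320 × 120.1 = 38,430 g.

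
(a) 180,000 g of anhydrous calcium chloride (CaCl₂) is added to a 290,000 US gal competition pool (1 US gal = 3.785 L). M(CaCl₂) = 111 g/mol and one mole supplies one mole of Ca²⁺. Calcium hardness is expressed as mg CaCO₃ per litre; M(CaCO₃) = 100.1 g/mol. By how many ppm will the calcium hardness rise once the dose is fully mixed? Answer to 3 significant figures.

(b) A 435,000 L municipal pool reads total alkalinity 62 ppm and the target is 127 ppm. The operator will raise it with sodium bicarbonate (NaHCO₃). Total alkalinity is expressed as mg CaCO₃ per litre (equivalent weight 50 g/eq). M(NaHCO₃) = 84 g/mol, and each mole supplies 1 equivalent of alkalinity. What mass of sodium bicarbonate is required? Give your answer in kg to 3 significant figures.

(a) Volume: 290,000 US gal × 3.785 L/gal = 1,097,650 L.
(a) Moles of Ca²⁺: 180,000 g ÷ 111 g/mol = 1622 mol.
(a) As CaCO₃: 1622 mol × 100.1 g/mol = 162,300 g.
(a) Rise: 162,300 g / 1,097,650 L × 1000 = 147.9 mg/L.

(b) Alkalinity to add: (127 − 62) = 65 mg/L as CaCO₃ × 435,000 L = 28,280 g as CaCO₃.
(b) Equivalents: 28,280 g ÷ 50 g/eq = 565.5 eq.
(b) NaHCO₃ supplies 1 eq per mole → 565.5 mol.
(b) Mass: 565.5 mol × 84 g/mol = 47,500 g.

(a) 148 ppm; (b) 47.5 kg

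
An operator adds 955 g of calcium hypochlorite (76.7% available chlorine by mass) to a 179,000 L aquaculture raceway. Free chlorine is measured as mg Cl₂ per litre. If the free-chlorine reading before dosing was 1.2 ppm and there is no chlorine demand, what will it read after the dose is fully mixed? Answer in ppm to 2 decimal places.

Available chlorine delivered: 955 g × 0.767 = 732.5 g as Cl₂.
Concentration rise: 732.5 g / 179,000 L = 4.092 mg/L = 4.09 ppm.
Final FC: 1.2 + 4.09 = 5.29 ppm.

5.29 ppm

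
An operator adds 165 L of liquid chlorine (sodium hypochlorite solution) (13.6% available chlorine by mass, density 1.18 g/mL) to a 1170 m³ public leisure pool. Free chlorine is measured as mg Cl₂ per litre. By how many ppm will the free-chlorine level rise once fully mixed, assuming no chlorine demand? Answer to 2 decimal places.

22.63 ppm

Volume: 1170 m³ = 1,170,000 L.
Mass of solution: 165 L × 1000 mL/L × 1.18 g/mL = 194,700 g.
Available chlorine delivered: 194,700 g × 0.136 = 26,480 g as Cl₂.
Concentration rise: 26,480 g / 1,170,000 L = 22.63 mg/L = 22.63 ppm.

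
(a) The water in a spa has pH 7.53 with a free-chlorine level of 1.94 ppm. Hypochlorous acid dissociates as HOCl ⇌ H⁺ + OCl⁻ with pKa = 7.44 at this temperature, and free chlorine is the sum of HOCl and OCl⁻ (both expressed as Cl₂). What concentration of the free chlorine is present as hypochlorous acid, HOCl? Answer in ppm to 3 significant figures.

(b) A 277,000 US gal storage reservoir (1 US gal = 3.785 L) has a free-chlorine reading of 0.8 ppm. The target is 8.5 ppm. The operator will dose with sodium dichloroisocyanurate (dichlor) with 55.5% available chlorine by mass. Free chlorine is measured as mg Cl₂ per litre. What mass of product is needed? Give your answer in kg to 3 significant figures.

(a) [OCl⁻]/[HOCl] = 10^(pH − pKa) = 10^(7.53 − 7.44) = 10^0.09 = 1.23.
(a) Fraction as HOCl = 1 / (1 + 1.23) = 0.4484.
(a) HOCl = 0.4484 × 1.94 ppm = 0.8699 ppm.

(b) Volume: 277,000 US gal × 3.785 L/gal = 1,048,445 L.
(b) Chlorine deficit: 8.5 − 0.8 = 7.7 ppm = 7.7 mg/L as Cl₂.
(b) Cl₂ equivalent needed: 7.7 mg/L × 1,048,445 L = 8,073,000 mg = 8073 g.
(b) Product at 55.5% available chlorine: 8073 / 0.555 = 14,550 g.

(a) 0.870 ppm; (b) 14.5 kg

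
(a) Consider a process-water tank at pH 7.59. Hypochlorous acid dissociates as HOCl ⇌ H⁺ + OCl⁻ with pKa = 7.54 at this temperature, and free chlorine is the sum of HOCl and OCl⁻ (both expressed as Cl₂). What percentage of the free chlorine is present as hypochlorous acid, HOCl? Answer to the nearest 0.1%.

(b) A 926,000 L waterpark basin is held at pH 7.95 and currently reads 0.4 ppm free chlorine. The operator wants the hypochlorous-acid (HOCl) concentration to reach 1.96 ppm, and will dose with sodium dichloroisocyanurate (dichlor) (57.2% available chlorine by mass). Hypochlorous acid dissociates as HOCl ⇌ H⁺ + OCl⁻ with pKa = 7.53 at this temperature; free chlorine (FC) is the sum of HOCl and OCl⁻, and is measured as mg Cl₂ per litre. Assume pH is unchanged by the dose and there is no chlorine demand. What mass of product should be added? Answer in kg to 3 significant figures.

(a) [OCl⁻]/[HOCl] = 10^(pH − pKa) = 10^(7.59 − 7.54) = 10^0.05 = 1.122.
(a) Fraction as HOCl = 1 / (1 + 1.122) = 0.4712.

(b) [OCl⁻]/[HOCl] = 10^(pH − pKa) = 10^(7.95 − 7.53) = 2.63; fraction as HOCl = 1/(1 + 2.63) = 0.2755.
(b) Free chlorine required for 1.96 ppm HOCl: 1.96 / 0.2755 = 7.115 ppm.
(b) FC to add: 7.115 − 0.4 = 6.715 mg/L as Cl₂.
(b) Cl₂ equivalent: 6.715 mg/L × 926,000 L = 6218 g.
(b) Product at 57.2% available Cl: 6218 / 0.572 = 10,870 g.

(a) 47.1%; (b) 10.9 kg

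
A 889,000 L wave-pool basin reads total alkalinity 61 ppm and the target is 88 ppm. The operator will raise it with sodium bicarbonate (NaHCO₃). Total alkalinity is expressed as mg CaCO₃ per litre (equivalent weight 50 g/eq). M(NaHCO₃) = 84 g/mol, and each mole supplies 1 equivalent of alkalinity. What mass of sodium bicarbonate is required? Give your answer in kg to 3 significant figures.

Alkalinity to add: (88 − 61) = 27 mg/L as CaCO₃ × 889,000 L = 24,000 g as CaCO₃.
Equivalents: 24,000 g ÷ 50 g/eq = 480.1 eq.
NaHCO₃ supplies 1 eq per mole → 480.1 mol.
Mass: 480.1 mol × 84 g/mol = 40,330 g.

40.3 kg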